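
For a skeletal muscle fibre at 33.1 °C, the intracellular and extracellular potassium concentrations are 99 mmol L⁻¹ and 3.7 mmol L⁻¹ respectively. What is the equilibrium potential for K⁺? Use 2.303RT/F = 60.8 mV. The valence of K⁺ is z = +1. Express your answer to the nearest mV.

E = (60.8/z) · log₁₀([K⁺]_out/[K⁺]_in) with z = +1.
= (60.8/1) · log₁₀(3.7/99) = 60.80 · log₁₀(0.03737)
= 60.80 · (-1.4274) = -86.79 mV

-87 mV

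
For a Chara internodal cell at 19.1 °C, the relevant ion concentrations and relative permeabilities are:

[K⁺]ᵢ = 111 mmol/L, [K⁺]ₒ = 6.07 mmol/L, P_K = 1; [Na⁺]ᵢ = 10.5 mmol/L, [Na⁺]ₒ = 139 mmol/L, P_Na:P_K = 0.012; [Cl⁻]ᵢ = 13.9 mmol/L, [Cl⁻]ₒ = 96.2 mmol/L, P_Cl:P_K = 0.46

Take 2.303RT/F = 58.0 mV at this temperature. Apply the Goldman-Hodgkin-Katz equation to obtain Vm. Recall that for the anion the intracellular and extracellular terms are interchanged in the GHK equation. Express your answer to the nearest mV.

Vm = 58.0 · log₁₀[(Σ P·[cation]ₒ + Σ P·[anion]ᵢ) / (Σ P·[cation]ᵢ + Σ P·[anion]ₒ)]
Numerator = 1×6.07 + 0.012×139 + 0.46×13.9 = 14.13
Denominator = 1×111 + 0.012×10.5 + 0.46×96.2 = 155.4
Vm = 58.0 · log₁₀(0.090952) = 58.0 × (-1.0412) = -60.39 mV

-60 mV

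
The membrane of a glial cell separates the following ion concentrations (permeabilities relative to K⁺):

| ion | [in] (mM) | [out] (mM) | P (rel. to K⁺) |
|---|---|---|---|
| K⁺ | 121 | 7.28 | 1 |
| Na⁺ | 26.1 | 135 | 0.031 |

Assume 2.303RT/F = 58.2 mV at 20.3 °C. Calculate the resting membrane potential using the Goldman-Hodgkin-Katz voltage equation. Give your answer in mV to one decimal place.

Vm = 58.2 · log₁₀[(Σ P·[cation]ₒ + Σ P·[anion]ᵢ) / (Σ P·[cation]ᵢ + Σ P·[anion]ₒ)]
Numerator = 1×7.28 + 0.031×135 = 11.46
Denominator = 1×121 + 0.031×26.1 = 121.8
Vm = 58.2 · log₁₀(0.094123) = 58.2 × (-1.0263) = -59.73 mV

-59.7 mV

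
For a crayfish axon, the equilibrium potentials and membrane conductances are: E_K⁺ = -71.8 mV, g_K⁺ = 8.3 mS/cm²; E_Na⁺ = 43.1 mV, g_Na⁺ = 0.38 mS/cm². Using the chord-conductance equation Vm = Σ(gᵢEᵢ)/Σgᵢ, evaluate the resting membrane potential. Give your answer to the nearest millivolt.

-67 mV

Σ gᵢEᵢ = 8.3·(-71.8) + 0.38·(43.1) = -579.56
Σ gᵢ = 8.3 + 0.38 = 8.68
Vm = -579.56 / 8.68 = -66.77 mV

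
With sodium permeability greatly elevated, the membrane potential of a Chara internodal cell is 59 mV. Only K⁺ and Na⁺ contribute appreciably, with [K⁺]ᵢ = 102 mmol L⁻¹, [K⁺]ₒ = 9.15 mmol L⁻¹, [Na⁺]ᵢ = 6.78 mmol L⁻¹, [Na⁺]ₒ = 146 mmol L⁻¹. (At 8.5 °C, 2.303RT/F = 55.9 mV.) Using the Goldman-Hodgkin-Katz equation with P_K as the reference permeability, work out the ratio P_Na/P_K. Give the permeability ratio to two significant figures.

Let α = P_Na/P_K. GHK: Vm = 55.9·log₁₀[(Kₒ + α·Naₒ)/(Kᵢ + α·Naᵢ)].
10^(Vm/55.9) = 10^(59.0/55.9) = 11.362
So 11.362·(Kᵢ + α·Naᵢ) = Kₒ + α·Naₒ → α = (11.362·102.0 − 9.15) / (146.0 − 11.362·6.78)
α = (1159 − 9.15) / (146.0 − 77.03) = 1150/68.97 = 16.67

17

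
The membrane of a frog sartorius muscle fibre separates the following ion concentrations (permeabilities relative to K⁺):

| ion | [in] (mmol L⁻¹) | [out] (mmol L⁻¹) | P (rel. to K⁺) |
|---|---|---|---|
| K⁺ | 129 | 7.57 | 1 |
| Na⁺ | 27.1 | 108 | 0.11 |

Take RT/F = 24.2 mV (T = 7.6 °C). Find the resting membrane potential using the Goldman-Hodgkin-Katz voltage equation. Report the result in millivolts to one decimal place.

Vm = 24.2 · ln[(Σ P·[cation]ₒ + Σ P·[anion]ᵢ) / (Σ P·[cation]ᵢ + Σ P·[anion]ₒ)]
Numerator = 1×7.57 + 0.11×108 = 19.45
Denominator = 1×129 + 0.11×27.1 = 132
Vm = 24.2 · ln(0.14737) = 24.2 × (-1.9148) = -46.34 mV

-46.3 mV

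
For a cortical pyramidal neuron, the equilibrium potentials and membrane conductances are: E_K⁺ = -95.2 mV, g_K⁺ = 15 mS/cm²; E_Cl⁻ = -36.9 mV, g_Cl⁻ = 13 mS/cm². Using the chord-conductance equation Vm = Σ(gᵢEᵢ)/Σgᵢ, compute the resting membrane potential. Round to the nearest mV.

-68 mV

Σ gᵢEᵢ = 15·(-95.2) + 13·(-36.9) = -1907.70
Σ gᵢ = 15 + 13 = 28
Vm = -1907.70 / 28 = -68.13 mV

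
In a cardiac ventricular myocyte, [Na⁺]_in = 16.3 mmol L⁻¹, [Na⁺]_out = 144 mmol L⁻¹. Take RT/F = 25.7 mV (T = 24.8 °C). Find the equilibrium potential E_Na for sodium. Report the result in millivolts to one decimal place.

56.0 mV

E = (25.7/z) · ln([Na⁺]_out/[Na⁺]_in) with z = +1.
= (25.7/1) · ln(144/16.3) = 25.70 · ln(8.834)
= 25.70 · (2.1786) = 55.99 mV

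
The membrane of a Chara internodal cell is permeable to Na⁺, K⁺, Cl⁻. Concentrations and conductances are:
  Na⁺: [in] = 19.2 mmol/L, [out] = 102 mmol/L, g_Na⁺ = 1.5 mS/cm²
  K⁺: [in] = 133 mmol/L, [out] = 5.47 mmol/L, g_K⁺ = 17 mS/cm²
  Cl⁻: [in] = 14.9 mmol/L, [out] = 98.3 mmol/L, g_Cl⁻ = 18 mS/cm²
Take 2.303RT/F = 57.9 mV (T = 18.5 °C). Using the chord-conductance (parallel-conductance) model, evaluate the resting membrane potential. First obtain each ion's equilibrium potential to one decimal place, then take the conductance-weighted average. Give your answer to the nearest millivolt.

E_Na⁺ = (57.9/1)·log₁₀(102/19.2) = 42.0 mV
E_K⁺ = (57.9/1)·log₁₀(5.47/133) = -80.2 mV
E_Cl⁻ = (57.9/-1)·log₁₀(98.3/14.9) = -47.4 mV
Vm = (Σ gᵢEᵢ)/(Σ gᵢ) = (1.5·42.0 + 17·-80.2 + 18·-47.4) / (1.5 + 17 + 18)
= -2153.60 / 36.5 = -59.00 mV

-59 mV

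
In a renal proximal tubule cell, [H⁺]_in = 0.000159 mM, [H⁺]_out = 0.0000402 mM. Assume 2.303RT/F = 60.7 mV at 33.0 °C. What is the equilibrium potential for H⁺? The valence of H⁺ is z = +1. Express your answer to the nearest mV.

-36 mV

E = (60.7/z) · log₁₀([H⁺]_out/[H⁺]_in) with z = +1.
= (60.7/1) · log₁₀(0.0000402/0.000159) = 60.70 · log₁₀(0.2528)
= 60.70 · (-0.5972) = -36.25 mV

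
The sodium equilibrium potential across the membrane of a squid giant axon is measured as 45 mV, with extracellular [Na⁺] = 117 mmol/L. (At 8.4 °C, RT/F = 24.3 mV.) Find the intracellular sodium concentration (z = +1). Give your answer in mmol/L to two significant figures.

18 mmol/L

Nernst: E = (24.3/1) · ln([out]/[in]), so ln([out]/[in]) = 45.0 × 1 / 24.3 = 1.8519.
[out]/[in] = e^(1.8519) = 6.372.
[in] = 117 / 6.372 = 18.36 mmol/L.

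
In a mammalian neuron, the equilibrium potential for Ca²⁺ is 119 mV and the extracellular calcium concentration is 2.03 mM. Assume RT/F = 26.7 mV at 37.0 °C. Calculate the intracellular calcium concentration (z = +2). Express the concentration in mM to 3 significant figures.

0.000273 mM

Nernst: E = (26.7/2) · ln([out]/[in]), so ln([out]/[in]) = 119.0 × 2 / 26.7 = 8.9139.
[out]/[in] = e^(8.9139) = 7434.
[in] = 2.03 / 7434 = 0.0002731 mM.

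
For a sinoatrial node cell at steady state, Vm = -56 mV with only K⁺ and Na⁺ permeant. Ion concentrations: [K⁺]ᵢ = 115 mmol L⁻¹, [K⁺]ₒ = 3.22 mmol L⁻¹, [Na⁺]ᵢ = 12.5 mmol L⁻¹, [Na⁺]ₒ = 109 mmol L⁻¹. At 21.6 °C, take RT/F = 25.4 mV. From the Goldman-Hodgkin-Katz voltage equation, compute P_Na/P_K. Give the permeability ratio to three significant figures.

Let α = P_Na/P_K. GHK: Vm = 25.4·ln[(Kₒ + α·Naₒ)/(Kᵢ + α·Naᵢ)].
e^(Vm/25.4) = e^(-56.0/25.4) = 0.11028
So 0.11028·(Kᵢ + α·Naᵢ) = Kₒ + α·Naₒ → α = (0.11028·115.0 − 3.22) / (109.0 − 0.11028·12.5)
α = (12.68 − 3.22) / (109.0 − 1.379) = 9.462/107.6 = 0.08792

0.0879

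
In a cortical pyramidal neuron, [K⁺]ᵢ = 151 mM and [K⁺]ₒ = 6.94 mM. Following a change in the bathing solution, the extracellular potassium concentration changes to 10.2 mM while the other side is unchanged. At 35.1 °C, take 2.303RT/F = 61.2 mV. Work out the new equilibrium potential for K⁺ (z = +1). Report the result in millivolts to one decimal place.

After the shift: [K⁺]_out = 10.2, [K⁺]_in = 151 mM.
E_new = (61.2/1)·log₁₀(10.2/151) = 61.20 · (-1.1704) = -71.63 mV

-71.6 mV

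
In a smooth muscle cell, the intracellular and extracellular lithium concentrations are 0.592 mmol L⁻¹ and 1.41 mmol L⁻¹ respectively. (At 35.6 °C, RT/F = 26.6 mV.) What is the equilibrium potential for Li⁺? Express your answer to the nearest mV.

E = (26.6/z) · ln([Li⁺]_out/[Li⁺]_in) with z = +1.
= (26.6/1) · ln(1.41/0.592) = 26.60 · ln(2.382)
= 26.60 · (0.8678) = 23.08 mV

23 mV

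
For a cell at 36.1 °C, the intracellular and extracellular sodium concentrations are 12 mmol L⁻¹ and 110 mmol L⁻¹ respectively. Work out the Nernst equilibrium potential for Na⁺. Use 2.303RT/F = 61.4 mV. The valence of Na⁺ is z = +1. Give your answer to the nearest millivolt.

E = (61.4/z) · log₁₀([Na⁺]_out/[Na⁺]_in) with z = +1.
= (61.4/1) · log₁₀(110/12) = 61.40 · log₁₀(9.167)
= 61.40 · (0.9622) = 59.08 mV

59 mV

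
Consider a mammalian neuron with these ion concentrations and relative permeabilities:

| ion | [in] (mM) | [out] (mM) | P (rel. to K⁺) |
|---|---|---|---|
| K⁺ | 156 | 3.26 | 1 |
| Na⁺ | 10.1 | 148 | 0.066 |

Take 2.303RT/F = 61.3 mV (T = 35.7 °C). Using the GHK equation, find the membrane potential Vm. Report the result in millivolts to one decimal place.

Vm = 61.3 · log₁₀[(Σ P·[cation]ₒ + Σ P·[anion]ᵢ) / (Σ P·[cation]ᵢ + Σ P·[anion]ₒ)]
Numerator = 1×3.26 + 0.066×148 = 13.03
Denominator = 1×156 + 0.066×10.1 = 156.7
Vm = 61.3 · log₁₀(0.083157) = 61.3 × (-1.0801) = -66.21 mV

-66.2 mV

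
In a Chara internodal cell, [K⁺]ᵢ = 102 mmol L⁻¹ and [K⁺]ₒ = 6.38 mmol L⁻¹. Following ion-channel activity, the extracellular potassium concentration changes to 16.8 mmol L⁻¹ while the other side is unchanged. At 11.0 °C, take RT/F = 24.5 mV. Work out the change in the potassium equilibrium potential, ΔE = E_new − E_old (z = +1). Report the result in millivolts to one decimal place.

E_old = (24.5/1)·ln(6.38/102) = -67.91 mV
E_new = (24.5/1)·ln(16.8/102) = -44.19 mV
ΔE = -44.19 − (-67.91) = 23.72 mV

23.7 mV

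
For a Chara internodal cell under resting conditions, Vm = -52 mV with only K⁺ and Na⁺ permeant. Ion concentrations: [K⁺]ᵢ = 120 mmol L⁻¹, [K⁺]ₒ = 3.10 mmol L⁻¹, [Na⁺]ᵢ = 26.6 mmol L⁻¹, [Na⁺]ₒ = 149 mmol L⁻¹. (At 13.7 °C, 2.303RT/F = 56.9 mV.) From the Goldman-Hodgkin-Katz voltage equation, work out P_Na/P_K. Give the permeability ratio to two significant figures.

Let α = P_Na/P_K. GHK: Vm = 56.9·log₁₀[(Kₒ + α·Naₒ)/(Kᵢ + α·Naᵢ)].
10^(Vm/56.9) = 10^(-52.0/56.9) = 0.12193
So 0.12193·(Kᵢ + α·Naᵢ) = Kₒ + α·Naₒ → α = (0.12193·120.0 − 3.1) / (149.0 − 0.12193·26.6)
α = (14.63 − 3.1) / (149.0 − 3.243) = 11.53/145.8 = 0.07912

0.079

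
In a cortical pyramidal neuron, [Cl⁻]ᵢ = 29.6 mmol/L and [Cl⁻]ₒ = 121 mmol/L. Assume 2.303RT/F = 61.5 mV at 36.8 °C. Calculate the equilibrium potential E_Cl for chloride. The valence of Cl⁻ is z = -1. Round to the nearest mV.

-38 mV

E = (61.5/z) · log₁₀([Cl⁻]_out/[Cl⁻]_in) with z = -1.
For an anion, dividing by z = -1 reverses the sign.
= (61.5/-1) · log₁₀(121/29.6) = -61.50 · log₁₀(4.088)
= -61.50 · (0.6115) = -37.61 mV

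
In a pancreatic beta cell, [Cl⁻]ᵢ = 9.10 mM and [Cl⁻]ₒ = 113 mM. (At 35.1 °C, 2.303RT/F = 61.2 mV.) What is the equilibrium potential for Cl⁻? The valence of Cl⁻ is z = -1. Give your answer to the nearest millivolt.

E = (61.2/z) · log₁₀([Cl⁻]_out/[Cl⁻]_in) with z = -1.
For an anion, dividing by z = -1 reverses the sign.
= (61.2/-1) · log₁₀(113/9.10) = -61.20 · log₁₀(12.42)
= -61.20 · (1.0940) = -66.96 mV

-67 mV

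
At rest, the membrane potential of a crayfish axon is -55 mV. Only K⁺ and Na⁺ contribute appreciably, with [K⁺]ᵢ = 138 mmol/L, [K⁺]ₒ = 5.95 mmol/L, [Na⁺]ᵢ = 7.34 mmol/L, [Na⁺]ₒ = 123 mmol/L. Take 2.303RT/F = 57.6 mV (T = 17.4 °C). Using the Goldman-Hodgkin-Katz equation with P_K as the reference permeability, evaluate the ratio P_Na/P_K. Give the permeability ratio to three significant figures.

0.0766

Let α = P_Na/P_K. GHK: Vm = 57.6·log₁₀[(Kₒ + α·Naₒ)/(Kᵢ + α·Naᵢ)].
10^(Vm/57.6) = 10^(-55.0/57.6) = 0.11095
So 0.11095·(Kᵢ + α·Naᵢ) = Kₒ + α·Naₒ → α = (0.11095·138.0 − 5.95) / (123.0 − 0.11095·7.34)
α = (15.31 − 5.95) / (123.0 − 0.8144) = 9.362/122.2 = 0.07662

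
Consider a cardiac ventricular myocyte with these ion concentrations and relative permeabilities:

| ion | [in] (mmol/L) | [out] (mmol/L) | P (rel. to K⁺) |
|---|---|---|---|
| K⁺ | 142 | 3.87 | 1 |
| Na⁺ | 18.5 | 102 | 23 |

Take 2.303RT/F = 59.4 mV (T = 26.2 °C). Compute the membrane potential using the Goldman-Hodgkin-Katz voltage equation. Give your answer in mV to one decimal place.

36.7 mV

Vm = 59.4 · log₁₀[(Σ P·[cation]ₒ + Σ P·[anion]ᵢ) / (Σ P·[cation]ᵢ + Σ P·[anion]ₒ)]
Numerator = 1×3.87 + 23×102 = 2350
Denominator = 1×142 + 23×18.5 = 567.5
Vm = 59.4 · log₁₀(4.1407) = 59.4 × (0.6171) = 36.65 mV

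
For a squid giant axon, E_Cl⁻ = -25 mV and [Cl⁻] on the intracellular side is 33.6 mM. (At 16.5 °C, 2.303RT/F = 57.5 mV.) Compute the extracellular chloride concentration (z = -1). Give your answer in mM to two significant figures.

Nernst: E = (57.5/-1) · log₁₀([out]/[in]), so log₁₀([out]/[in]) = -25.0 × -1 / 57.5 = 0.4348.
[out]/[in] = 10^(0.4348) = 2.721.
[out] = 2.721 × 33.6 = 91.44 mM.

91 mM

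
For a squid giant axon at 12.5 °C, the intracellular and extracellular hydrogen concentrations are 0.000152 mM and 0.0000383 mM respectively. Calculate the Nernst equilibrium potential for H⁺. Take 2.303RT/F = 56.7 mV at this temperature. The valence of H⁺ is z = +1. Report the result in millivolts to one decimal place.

-33.9 mV

E = (56.7/z) · log₁₀([H⁺]_out/[H⁺]_in) with z = +1.
= (56.7/1) · log₁₀(0.0000383/0.000152) = 56.70 · log₁₀(0.252)
= 56.70 · (-0.5986) = -33.94 mV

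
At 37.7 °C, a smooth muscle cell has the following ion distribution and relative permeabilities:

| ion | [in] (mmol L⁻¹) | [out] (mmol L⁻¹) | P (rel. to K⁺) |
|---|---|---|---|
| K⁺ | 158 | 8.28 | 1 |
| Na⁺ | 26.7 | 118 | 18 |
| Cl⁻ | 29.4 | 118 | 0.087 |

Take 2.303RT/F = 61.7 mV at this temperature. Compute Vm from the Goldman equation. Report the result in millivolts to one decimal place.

Vm = 61.7 · log₁₀[(Σ P·[cation]ₒ + Σ P·[anion]ᵢ) / (Σ P·[cation]ᵢ + Σ P·[anion]ₒ)]
Numerator = 1×8.28 + 18×118 + 0.087×29.4 = 2135
Denominator = 1×158 + 18×26.7 + 0.087×118 = 648.9
Vm = 61.7 · log₁₀(3.2901) = 61.7 × (0.5172) = 31.91 mV

31.9 mV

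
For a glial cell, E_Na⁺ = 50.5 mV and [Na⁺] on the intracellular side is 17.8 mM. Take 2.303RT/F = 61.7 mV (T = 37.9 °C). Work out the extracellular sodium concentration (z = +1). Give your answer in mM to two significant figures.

Nernst: E = (61.7/1) · log₁₀([out]/[in]), so log₁₀([out]/[in]) = 50.5 × 1 / 61.7 = 0.8185.
[out]/[in] = 10^(0.8185) = 6.584.
[out] = 6.584 × 17.8 = 117.2 mM.

120 mM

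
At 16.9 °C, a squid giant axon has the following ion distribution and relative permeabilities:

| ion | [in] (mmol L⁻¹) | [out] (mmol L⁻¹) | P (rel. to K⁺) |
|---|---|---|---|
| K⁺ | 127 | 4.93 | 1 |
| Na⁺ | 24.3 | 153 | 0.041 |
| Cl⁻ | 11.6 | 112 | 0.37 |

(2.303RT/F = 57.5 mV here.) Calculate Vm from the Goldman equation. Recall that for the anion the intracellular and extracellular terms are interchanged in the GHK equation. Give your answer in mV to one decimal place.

Vm = 57.5 · log₁₀[(Σ P·[cation]ₒ + Σ P·[anion]ᵢ) / (Σ P·[cation]ᵢ + Σ P·[anion]ₒ)]
Numerator = 1×4.93 + 0.041×153 + 0.37×11.6 = 15.49
Denominator = 1×127 + 0.041×24.3 + 0.37×112 = 169.4
Vm = 57.5 · log₁₀(0.09145) = 57.5 × (-1.0388) = -59.73 mV

-59.7 mV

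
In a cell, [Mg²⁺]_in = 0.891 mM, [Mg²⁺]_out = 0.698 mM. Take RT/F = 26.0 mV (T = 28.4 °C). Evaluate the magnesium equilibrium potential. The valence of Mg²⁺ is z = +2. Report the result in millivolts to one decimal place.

-3.2 mV

E = (26.0/z) · ln([Mg²⁺]_out/[Mg²⁺]_in) with z = +2.
= (26.0/2) · ln(0.698/0.891) = 13.00 · ln(0.7834)
= 13.00 · (-0.2441) = -3.17 mV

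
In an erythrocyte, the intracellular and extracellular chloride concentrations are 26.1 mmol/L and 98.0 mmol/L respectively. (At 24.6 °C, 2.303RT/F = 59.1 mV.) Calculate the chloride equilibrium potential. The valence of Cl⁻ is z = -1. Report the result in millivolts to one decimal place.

E = (59.1/z) · log₁₀([Cl⁻]_out/[Cl⁻]_in) with z = -1.
For an anion, dividing by z = -1 reverses the sign.
= (59.1/-1) · log₁₀(98.0/26.1) = -59.10 · log₁₀(3.755)
= -59.10 · (0.5746) = -33.96 mV

-34.0 mV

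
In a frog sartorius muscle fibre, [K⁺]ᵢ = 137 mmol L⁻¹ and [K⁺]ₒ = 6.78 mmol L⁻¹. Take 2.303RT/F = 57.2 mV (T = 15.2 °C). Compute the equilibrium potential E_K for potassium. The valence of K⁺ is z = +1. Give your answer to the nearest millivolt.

E = (57.2/z) · log₁₀([K⁺]_out/[K⁺]_in) with z = +1.
= (57.2/1) · log₁₀(6.78/137) = 57.20 · log₁₀(0.04949)
= 57.20 · (-1.3055) = -74.67 mV

-75 mV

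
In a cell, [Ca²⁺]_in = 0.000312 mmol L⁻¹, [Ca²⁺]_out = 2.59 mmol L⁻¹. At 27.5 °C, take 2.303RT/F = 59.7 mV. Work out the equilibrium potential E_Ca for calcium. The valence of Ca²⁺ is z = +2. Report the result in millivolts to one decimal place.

E = (59.7/z) · log₁₀([Ca²⁺]_out/[Ca²⁺]_in) with z = +2.
= (59.7/2) · log₁₀(2.59/0.000312) = 29.85 · log₁₀(8301)
= 29.85 · (3.9191) = 116.99 mV

117.0 mV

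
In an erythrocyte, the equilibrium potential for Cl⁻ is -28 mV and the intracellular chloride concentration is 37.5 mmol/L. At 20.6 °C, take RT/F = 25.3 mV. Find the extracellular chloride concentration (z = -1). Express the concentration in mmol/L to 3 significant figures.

Nernst: E = (25.3/-1) · ln([out]/[in]), so ln([out]/[in]) = -28.0 × -1 / 25.3 = 1.1067.
[out]/[in] = e^(1.1067) = 3.024.
[out] = 3.024 × 37.5 = 113.4 mmol/L.

113 mmol/L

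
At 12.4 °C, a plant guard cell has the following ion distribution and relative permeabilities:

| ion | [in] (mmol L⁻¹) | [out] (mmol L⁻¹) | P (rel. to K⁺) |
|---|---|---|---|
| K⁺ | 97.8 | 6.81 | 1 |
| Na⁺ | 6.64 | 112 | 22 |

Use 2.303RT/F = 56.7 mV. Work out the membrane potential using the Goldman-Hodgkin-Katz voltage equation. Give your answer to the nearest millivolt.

Vm = 56.7 · log₁₀[(Σ P·[cation]ₒ + Σ P·[anion]ᵢ) / (Σ P·[cation]ᵢ + Σ P·[anion]ₒ)]
Numerator = 1×6.81 + 22×112 = 2471
Denominator = 1×97.8 + 22×6.64 = 243.9
Vm = 56.7 · log₁₀(10.131) = 56.7 × (1.0057) = 57.02 mV

57 mV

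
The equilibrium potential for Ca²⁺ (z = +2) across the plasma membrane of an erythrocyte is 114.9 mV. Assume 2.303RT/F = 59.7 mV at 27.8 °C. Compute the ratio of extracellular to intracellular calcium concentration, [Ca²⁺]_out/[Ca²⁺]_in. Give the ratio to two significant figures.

7100

log₁₀([out]/[in]) = E·z/(59.7) = 114.9 × 2 / 59.7 = 3.8492
[out]/[in] = 10^(3.8492) = 7067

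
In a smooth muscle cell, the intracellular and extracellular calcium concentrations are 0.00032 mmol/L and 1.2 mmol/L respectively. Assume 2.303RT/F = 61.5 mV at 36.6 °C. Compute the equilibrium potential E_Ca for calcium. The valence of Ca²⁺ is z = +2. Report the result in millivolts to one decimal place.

E = (61.5/z) · log₁₀([Ca²⁺]_out/[Ca²⁺]_in) with z = +2.
= (61.5/2) · log₁₀(1.2/0.00032) = 30.75 · log₁₀(3750)
= 30.75 · (3.5740) = 109.90 mV

109.9 mV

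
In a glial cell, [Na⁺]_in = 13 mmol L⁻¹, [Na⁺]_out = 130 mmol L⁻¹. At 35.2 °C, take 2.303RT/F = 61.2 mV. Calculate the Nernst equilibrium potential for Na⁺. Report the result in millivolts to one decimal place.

61.2 mV

E = (61.2/z) · log₁₀([Na⁺]_out/[Na⁺]_in) with z = +1.
= (61.2/1) · log₁₀(130/13) = 61.20 · log₁₀(10)
= 61.20 · (1.0000) = 61.20 mV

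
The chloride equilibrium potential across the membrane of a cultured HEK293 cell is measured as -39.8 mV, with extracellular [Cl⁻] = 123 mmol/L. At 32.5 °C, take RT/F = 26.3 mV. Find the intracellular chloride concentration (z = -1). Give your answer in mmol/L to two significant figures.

Nernst: E = (26.3/-1) · ln([out]/[in]), so ln([out]/[in]) = -39.8 × -1 / 26.3 = 1.5133.
[out]/[in] = e^(1.5133) = 4.542.
[in] = 123 / 4.542 = 27.08 mmol/L.

27 mmol/L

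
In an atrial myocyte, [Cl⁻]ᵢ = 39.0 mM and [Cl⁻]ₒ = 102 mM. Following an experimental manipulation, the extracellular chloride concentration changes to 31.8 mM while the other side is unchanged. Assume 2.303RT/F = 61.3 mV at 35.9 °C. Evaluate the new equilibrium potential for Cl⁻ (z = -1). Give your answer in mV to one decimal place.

5.4 mV

After the shift: [Cl⁻]_out = 31.8, [Cl⁻]_in = 39.0 mM.
E_new = (61.3/-1)·log₁₀(31.8/39.0) = -61.30 · (-0.0886) = 5.43 mV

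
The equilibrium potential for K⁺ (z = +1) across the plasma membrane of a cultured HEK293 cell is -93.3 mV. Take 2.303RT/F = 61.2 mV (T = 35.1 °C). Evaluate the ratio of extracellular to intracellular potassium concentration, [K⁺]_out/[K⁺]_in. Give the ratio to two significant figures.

0.030

log₁₀([out]/[in]) = E·z/(61.2) = -93.3 × 1 / 61.2 = -1.5245
[out]/[in] = 10^(-1.5245) = 0.02989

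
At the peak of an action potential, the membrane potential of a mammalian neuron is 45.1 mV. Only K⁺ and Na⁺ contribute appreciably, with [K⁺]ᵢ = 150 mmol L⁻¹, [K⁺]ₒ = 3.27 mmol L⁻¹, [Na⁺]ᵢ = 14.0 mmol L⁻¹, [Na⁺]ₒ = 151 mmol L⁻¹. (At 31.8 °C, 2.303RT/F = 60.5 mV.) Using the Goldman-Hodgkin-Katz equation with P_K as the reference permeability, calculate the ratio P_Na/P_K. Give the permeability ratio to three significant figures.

Let α = P_Na/P_K. GHK: Vm = 60.5·log₁₀[(Kₒ + α·Naₒ)/(Kᵢ + α·Naᵢ)].
10^(Vm/60.5) = 10^(45.1/60.5) = 5.5649
So 5.5649·(Kᵢ + α·Naᵢ) = Kₒ + α·Naₒ → α = (5.5649·150.0 − 3.27) / (151.0 − 5.5649·14.0)
α = (834.7 − 3.27) / (151.0 − 77.91) = 831.5/73.09 = 11.38

11.4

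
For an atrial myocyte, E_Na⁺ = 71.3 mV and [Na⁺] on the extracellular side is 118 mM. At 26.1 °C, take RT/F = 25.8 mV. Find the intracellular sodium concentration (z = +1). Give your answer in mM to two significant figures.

7.4 mM

Nernst: E = (25.8/1) · ln([out]/[in]), so ln([out]/[in]) = 71.3 × 1 / 25.8 = 2.7636.
[out]/[in] = e^(2.7636) = 15.86.
[in] = 118 / 15.86 = 7.442 mM.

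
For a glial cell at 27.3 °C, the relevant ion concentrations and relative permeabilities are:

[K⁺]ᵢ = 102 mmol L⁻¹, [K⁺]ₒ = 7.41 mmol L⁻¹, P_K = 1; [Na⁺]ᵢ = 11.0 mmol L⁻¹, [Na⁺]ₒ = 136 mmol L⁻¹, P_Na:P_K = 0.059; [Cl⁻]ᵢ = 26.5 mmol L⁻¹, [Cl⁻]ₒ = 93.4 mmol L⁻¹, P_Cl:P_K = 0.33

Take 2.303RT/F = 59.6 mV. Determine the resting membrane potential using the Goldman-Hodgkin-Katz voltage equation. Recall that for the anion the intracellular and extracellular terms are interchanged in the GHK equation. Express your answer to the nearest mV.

-44 mV

Vm = 59.6 · log₁₀[(Σ P·[cation]ₒ + Σ P·[anion]ᵢ) / (Σ P·[cation]ᵢ + Σ P·[anion]ₒ)]
Numerator = 1×7.41 + 0.059×136 + 0.33×26.5 = 24.18
Denominator = 1×102 + 0.059×11.0 + 0.33×93.4 = 133.5
Vm = 59.6 · log₁₀(0.18116) = 59.6 × (-0.7419) = -44.22 mV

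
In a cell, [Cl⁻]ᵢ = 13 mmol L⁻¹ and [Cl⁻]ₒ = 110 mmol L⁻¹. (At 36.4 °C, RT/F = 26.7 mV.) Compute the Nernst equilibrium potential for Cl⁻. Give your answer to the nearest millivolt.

E = (26.7/z) · ln([Cl⁻]_out/[Cl⁻]_in) with z = -1.
For an anion, dividing by z = -1 reverses the sign.
= (26.7/-1) · ln(110/13) = -26.70 · ln(8.462)
= -26.70 · (2.1355) = -57.02 mV

-57 mV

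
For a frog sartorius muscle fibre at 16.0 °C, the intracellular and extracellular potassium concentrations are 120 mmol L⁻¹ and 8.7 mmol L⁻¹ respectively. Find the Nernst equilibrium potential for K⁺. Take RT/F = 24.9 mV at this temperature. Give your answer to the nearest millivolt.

E = (24.9/z) · ln([K⁺]_out/[K⁺]_in) with z = +1.
= (24.9/1) · ln(8.7/120) = 24.90 · ln(0.0725)
= 24.90 · (-2.6242) = -65.34 mV

-65 mV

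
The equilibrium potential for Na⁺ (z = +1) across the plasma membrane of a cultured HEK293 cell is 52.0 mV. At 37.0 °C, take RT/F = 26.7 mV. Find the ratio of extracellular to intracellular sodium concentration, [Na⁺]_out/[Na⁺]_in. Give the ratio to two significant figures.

7.0

ln([out]/[in]) = E·z/(26.7) = 52.0 × 1 / 26.7 = 1.9476
[out]/[in] = e^(1.9476) = 7.012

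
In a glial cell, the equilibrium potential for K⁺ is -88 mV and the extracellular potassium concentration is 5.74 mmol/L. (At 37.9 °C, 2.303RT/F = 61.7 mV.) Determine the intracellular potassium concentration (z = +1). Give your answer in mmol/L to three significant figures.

Nernst: E = (61.7/1) · log₁₀([out]/[in]), so log₁₀([out]/[in]) = -88.0 × 1 / 61.7 = -1.4263.
[out]/[in] = 10^(-1.4263) = 0.03748.
[in] = 5.74 / 0.03748 = 153.2 mmol/L.

153 mmol/L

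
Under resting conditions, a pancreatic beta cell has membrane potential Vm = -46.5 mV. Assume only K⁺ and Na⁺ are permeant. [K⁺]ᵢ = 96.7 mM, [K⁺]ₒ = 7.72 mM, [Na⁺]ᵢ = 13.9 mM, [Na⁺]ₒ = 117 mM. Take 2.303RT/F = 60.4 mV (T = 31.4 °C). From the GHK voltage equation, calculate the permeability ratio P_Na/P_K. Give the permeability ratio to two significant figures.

Let α = P_Na/P_K. GHK: Vm = 60.4·log₁₀[(Kₒ + α·Naₒ)/(Kᵢ + α·Naᵢ)].
10^(Vm/60.4) = 10^(-46.5/60.4) = 0.16988
So 0.16988·(Kᵢ + α·Naᵢ) = Kₒ + α·Naₒ → α = (0.16988·96.7 − 7.72) / (117.0 − 0.16988·13.9)
α = (16.43 − 7.72) / (117.0 − 2.361) = 8.707/114.6 = 0.07595

0.076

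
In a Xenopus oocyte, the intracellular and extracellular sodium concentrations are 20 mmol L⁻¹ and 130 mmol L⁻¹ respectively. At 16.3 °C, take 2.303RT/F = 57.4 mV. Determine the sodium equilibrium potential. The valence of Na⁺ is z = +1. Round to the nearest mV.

47 mV

E = (57.4/z) · log₁₀([Na⁺]_out/[Na⁺]_in) with z = +1.
= (57.4/1) · log₁₀(130/20) = 57.40 · log₁₀(6.5)
= 57.40 · (0.8129) = 46.66 mV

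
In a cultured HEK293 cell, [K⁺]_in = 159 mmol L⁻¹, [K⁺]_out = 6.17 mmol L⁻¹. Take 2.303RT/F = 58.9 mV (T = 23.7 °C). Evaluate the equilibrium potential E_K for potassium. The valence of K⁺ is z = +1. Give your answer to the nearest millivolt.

E = (58.9/z) · log₁₀([K⁺]_out/[K⁺]_in) with z = +1.
= (58.9/1) · log₁₀(6.17/159) = 58.90 · log₁₀(0.03881)
= 58.90 · (-1.4111) = -83.11 mV

-83 mV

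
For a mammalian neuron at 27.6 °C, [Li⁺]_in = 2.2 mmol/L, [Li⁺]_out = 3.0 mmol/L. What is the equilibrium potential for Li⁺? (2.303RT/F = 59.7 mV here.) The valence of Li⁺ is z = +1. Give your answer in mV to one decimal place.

E = (59.7/z) · log₁₀([Li⁺]_out/[Li⁺]_in) with z = +1.
= (59.7/1) · log₁₀(3.0/2.2) = 59.70 · log₁₀(1.364)
= 59.70 · (0.1347) = 8.04 mV

8.0 mV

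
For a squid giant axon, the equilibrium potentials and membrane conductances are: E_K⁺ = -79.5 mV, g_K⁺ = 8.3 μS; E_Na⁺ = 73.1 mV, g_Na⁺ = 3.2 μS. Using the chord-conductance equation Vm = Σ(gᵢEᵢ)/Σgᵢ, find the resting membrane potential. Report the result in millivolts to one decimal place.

Σ gᵢEᵢ = 8.3·(-79.5) + 3.2·(73.1) = -425.93
Σ gᵢ = 8.3 + 3.2 = 11.5
Vm = -425.93 / 11.5 = -37.04 mV

-37.0 mV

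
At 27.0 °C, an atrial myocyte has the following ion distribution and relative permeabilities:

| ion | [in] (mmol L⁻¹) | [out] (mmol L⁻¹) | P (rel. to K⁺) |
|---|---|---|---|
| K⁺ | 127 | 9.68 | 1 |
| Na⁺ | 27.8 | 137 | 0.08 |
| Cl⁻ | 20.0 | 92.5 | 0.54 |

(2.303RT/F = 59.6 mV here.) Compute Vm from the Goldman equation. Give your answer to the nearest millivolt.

Vm = 59.6 · log₁₀[(Σ P·[cation]ₒ + Σ P·[anion]ᵢ) / (Σ P·[cation]ᵢ + Σ P·[anion]ₒ)]
Numerator = 1×9.68 + 0.08×137 + 0.54×20.0 = 31.44
Denominator = 1×127 + 0.08×27.8 + 0.54×92.5 = 179.2
Vm = 59.6 · log₁₀(0.17547) = 59.6 × (-0.7558) = -45.05 mV

-45 mV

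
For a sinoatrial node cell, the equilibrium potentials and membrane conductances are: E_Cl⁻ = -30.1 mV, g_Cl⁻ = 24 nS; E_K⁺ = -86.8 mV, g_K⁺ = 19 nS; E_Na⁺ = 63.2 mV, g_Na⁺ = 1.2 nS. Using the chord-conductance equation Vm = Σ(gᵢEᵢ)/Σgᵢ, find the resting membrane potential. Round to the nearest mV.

-52 mV

Σ gᵢEᵢ = 24·(-30.1) + 19·(-86.8) + 1.2·(63.2) = -2295.76
Σ gᵢ = 24 + 19 + 1.2 = 44.2
Vm = -2295.76 / 44.2 = -51.94 mV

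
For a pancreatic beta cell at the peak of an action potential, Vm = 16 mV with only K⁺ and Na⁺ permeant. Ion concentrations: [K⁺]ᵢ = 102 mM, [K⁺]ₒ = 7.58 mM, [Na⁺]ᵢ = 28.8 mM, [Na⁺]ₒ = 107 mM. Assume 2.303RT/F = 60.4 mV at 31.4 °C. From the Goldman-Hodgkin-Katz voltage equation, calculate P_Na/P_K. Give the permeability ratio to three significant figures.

3.34

Let α = P_Na/P_K. GHK: Vm = 60.4·log₁₀[(Kₒ + α·Naₒ)/(Kᵢ + α·Naᵢ)].
10^(Vm/60.4) = 10^(16.0/60.4) = 1.8404
So 1.8404·(Kᵢ + α·Naᵢ) = Kₒ + α·Naₒ → α = (1.8404·102.0 − 7.58) / (107.0 − 1.8404·28.8)
α = (187.7 − 7.58) / (107.0 − 53) = 180.1/54 = 3.336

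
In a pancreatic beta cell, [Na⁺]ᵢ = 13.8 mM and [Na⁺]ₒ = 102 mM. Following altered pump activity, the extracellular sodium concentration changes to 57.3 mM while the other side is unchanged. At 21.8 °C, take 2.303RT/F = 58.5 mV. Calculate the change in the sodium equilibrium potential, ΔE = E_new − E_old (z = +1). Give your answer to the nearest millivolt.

-15 mV

E_old = (58.5/1)·log₁₀(102/13.8) = 50.82 mV
E_new = (58.5/1)·log₁₀(57.3/13.8) = 36.17 mV
ΔE = 36.17 − (50.82) = -14.65 mV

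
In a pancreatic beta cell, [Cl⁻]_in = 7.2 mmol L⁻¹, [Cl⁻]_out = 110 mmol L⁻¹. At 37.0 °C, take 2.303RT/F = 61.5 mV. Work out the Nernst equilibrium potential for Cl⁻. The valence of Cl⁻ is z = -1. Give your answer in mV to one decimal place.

E = (61.5/z) · log₁₀([Cl⁻]_out/[Cl⁻]_in) with z = -1.
For an anion, dividing by z = -1 reverses the sign.
= (61.5/-1) · log₁₀(110/7.2) = -61.50 · log₁₀(15.28)
= -61.50 · (1.1841) = -72.82 mV

-72.8 mV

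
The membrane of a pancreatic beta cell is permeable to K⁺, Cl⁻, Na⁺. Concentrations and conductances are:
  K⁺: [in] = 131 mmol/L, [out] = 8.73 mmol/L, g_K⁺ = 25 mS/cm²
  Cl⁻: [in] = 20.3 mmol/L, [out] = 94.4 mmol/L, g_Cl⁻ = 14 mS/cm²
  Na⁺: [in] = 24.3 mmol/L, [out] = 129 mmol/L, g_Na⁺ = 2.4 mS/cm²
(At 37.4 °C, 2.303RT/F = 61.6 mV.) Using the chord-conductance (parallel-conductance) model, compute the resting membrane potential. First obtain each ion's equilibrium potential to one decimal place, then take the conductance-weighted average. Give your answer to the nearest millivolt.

E_K⁺ = (61.6/1)·log₁₀(8.73/131) = -72.5 mV
E_Cl⁻ = (61.6/-1)·log₁₀(94.4/20.3) = -41.1 mV
E_Na⁺ = (61.6/1)·log₁₀(129/24.3) = 44.7 mV
Vm = (Σ gᵢEᵢ)/(Σ gᵢ) = (25·-72.5 + 14·-41.1 + 2.4·44.7) / (25 + 14 + 2.4)
= -2280.62 / 41.4 = -55.09 mV

-55 mV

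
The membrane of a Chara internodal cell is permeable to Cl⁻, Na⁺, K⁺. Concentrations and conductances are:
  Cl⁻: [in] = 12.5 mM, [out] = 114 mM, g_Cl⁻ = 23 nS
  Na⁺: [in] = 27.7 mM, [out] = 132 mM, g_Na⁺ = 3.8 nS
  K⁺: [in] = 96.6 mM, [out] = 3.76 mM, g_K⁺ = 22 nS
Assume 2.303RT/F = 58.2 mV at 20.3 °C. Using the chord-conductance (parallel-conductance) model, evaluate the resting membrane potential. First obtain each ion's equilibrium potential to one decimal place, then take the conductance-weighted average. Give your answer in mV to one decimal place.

E_Cl⁻ = (58.2/-1)·log₁₀(114/12.5) = -55.9 mV
E_Na⁺ = (58.2/1)·log₁₀(132/27.7) = 39.5 mV
E_K⁺ = (58.2/1)·log₁₀(3.76/96.6) = -82.0 mV
Vm = (Σ gᵢEᵢ)/(Σ gᵢ) = (23·-55.9 + 3.8·39.5 + 22·-82.0) / (23 + 3.8 + 22)
= -2939.60 / 48.8 = -60.24 mV

-60.2 mV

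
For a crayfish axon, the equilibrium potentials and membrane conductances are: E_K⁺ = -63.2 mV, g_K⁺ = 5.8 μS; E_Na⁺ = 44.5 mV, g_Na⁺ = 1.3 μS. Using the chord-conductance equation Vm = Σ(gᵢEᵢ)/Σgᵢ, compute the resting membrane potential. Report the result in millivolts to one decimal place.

-43.5 mV

Σ gᵢEᵢ = 5.8·(-63.2) + 1.3·(44.5) = -308.71
Σ gᵢ = 5.8 + 1.3 = 7.1
Vm = -308.71 / 7.1 = -43.48 mV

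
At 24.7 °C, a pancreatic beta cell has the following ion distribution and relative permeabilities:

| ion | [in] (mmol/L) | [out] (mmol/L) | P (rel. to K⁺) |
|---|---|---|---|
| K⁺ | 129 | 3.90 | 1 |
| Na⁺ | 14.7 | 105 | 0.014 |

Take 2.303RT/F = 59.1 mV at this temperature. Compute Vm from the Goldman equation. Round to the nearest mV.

-82 mV

Vm = 59.1 · log₁₀[(Σ P·[cation]ₒ + Σ P·[anion]ᵢ) / (Σ P·[cation]ᵢ + Σ P·[anion]ₒ)]
Numerator = 1×3.90 + 0.014×105 = 5.37
Denominator = 1×129 + 0.014×14.7 = 129.2
Vm = 59.1 · log₁₀(0.041562) = 59.1 × (-1.3813) = -81.64 mV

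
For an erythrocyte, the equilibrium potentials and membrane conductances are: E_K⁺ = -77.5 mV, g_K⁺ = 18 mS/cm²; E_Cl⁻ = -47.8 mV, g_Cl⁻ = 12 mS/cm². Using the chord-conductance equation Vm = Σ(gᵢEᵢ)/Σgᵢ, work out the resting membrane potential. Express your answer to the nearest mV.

-66 mV

Σ gᵢEᵢ = 18·(-77.5) + 12·(-47.8) = -1968.60
Σ gᵢ = 18 + 12 = 30
Vm = -1968.60 / 30 = -65.62 mV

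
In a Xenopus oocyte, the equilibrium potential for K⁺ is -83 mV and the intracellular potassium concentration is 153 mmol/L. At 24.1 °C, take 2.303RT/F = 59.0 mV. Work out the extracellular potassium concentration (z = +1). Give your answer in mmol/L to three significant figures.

Nernst: E = (59.0/1) · log₁₀([out]/[in]), so log₁₀([out]/[in]) = -83.0 × 1 / 59.0 = -1.4068.
[out]/[in] = 10^(-1.4068) = 0.03919.
[out] = 0.03919 × 153 = 5.997 mmol/L.

6.00 mmol/L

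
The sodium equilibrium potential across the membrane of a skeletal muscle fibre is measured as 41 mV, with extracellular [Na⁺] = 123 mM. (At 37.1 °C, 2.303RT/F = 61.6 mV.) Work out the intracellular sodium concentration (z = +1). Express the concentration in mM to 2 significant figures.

27 mM

Nernst: E = (61.6/1) · log₁₀([out]/[in]), so log₁₀([out]/[in]) = 41.0 × 1 / 61.6 = 0.6656.
[out]/[in] = 10^(0.6656) = 4.63.
[in] = 123 / 4.63 = 26.57 mM.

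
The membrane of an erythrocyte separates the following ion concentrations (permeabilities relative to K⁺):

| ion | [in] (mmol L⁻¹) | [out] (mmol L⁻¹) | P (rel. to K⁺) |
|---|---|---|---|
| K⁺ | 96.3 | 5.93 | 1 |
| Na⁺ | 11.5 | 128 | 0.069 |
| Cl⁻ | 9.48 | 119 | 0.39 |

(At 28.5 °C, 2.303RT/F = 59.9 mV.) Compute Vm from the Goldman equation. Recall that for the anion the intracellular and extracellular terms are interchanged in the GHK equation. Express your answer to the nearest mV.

Vm = 59.9 · log₁₀[(Σ P·[cation]ₒ + Σ P·[anion]ᵢ) / (Σ P·[cation]ᵢ + Σ P·[anion]ₒ)]
Numerator = 1×5.93 + 0.069×128 + 0.39×9.48 = 18.46
Denominator = 1×96.3 + 0.069×11.5 + 0.39×119 = 143.5
Vm = 59.9 · log₁₀(0.12863) = 59.9 × (-0.8906) = -53.35 mV

-53 mV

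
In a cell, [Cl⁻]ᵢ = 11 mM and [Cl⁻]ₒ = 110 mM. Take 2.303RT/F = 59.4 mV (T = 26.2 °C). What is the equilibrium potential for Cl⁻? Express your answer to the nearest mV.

E = (59.4/z) · log₁₀([Cl⁻]_out/[Cl⁻]_in) with z = -1.
For an anion, dividing by z = -1 reverses the sign.
= (59.4/-1) · log₁₀(110/11) = -59.40 · log₁₀(10)
= -59.40 · (1.0000) = -59.40 mV

-59 mV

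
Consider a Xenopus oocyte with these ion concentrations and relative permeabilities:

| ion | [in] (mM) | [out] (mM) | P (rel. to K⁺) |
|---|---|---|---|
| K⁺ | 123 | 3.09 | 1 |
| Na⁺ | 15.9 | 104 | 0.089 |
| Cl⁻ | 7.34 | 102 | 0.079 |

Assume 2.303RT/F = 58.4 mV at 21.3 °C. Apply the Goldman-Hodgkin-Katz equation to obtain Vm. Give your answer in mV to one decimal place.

-59.0 mV

Vm = 58.4 · log₁₀[(Σ P·[cation]ₒ + Σ P·[anion]ᵢ) / (Σ P·[cation]ᵢ + Σ P·[anion]ₒ)]
Numerator = 1×3.09 + 0.089×104 + 0.079×7.34 = 12.93
Denominator = 1×123 + 0.089×15.9 + 0.079×102 = 132.5
Vm = 58.4 · log₁₀(0.097573) = 58.4 × (-1.0107) = -59.02 mV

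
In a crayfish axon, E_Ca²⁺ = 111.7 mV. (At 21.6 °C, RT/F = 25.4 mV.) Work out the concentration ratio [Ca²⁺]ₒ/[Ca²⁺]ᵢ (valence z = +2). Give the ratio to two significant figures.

6600

ln([out]/[in]) = E·z/(25.4) = 111.7 × 2 / 25.4 = 8.7953
[out]/[in] = e^(8.7953) = 6603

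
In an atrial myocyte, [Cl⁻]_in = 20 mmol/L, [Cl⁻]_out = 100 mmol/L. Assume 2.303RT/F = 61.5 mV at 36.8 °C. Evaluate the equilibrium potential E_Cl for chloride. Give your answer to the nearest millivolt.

-43 mV

E = (61.5/z) · log₁₀([Cl⁻]_out/[Cl⁻]_in) with z = -1.
For an anion, dividing by z = -1 reverses the sign.
= (61.5/-1) · log₁₀(100/20) = -61.50 · log₁₀(5)
= -61.50 · (0.6990) = -42.99 mV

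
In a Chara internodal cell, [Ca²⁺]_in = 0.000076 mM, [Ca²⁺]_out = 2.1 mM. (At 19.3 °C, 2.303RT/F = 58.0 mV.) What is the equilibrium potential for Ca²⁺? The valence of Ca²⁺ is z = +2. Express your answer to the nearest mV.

129 mV

E = (58.0/z) · log₁₀([Ca²⁺]_out/[Ca²⁺]_in) with z = +2.
= (58.0/2) · log₁₀(2.1/0.000076) = 29.00 · log₁₀(2.763e+04)
= 29.00 · (4.4414) = 128.80 mV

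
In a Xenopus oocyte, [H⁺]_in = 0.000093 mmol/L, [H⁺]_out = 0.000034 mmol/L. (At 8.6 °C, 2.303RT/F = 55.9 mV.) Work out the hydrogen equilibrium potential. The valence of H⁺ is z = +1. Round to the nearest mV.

E = (55.9/z) · log₁₀([H⁺]_out/[H⁺]_in) with z = +1.
= (55.9/1) · log₁₀(0.000034/0.000093) = 55.90 · log₁₀(0.3656)
= 55.90 · (-0.4370) = -24.43 mV

-24 mV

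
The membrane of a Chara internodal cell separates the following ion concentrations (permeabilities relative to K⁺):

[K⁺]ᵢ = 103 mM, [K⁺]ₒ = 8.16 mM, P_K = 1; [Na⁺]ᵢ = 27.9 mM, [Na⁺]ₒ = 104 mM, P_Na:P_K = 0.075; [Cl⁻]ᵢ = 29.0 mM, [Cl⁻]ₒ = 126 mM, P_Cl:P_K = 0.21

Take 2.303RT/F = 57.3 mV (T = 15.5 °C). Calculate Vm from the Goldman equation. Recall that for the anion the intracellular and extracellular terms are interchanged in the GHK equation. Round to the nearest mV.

-44 mV

Vm = 57.3 · log₁₀[(Σ P·[cation]ₒ + Σ P·[anion]ᵢ) / (Σ P·[cation]ᵢ + Σ P·[anion]ₒ)]
Numerator = 1×8.16 + 0.075×104 + 0.21×29.0 = 22.05
Denominator = 1×103 + 0.075×27.9 + 0.21×126 = 131.6
Vm = 57.3 · log₁₀(0.16761) = 57.3 × (-0.7757) = -44.45 mV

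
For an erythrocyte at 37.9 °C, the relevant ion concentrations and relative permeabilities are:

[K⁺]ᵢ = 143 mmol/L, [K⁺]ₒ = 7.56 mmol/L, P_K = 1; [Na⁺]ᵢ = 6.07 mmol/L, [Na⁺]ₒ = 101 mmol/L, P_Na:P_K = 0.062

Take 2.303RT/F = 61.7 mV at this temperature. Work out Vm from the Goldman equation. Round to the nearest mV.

Vm = 61.7 · log₁₀[(Σ P·[cation]ₒ + Σ P·[anion]ᵢ) / (Σ P·[cation]ᵢ + Σ P·[anion]ₒ)]
Numerator = 1×7.56 + 0.062×101 = 13.82
Denominator = 1×143 + 0.062×6.07 = 143.4
Vm = 61.7 · log₁₀(0.096404) = 61.7 × (-1.0159) = -62.68 mV

-63 mV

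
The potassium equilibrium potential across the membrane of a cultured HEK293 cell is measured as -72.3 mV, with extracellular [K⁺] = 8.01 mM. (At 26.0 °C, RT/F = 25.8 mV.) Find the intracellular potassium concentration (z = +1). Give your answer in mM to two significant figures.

130 mM

Nernst: E = (25.8/1) · ln([out]/[in]), so ln([out]/[in]) = -72.3 × 1 / 25.8 = -2.8023.
[out]/[in] = e^(-2.8023) = 0.06067.
[in] = 8.01 / 0.06067 = 132 mM.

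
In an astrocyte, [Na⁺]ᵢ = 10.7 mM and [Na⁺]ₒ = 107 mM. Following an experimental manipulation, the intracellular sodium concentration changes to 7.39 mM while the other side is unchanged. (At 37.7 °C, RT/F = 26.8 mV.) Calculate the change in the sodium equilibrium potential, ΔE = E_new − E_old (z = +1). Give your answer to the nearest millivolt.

10 mV

E_old = (26.8/1)·ln(107/10.7) = 61.71 mV
E_new = (26.8/1)·ln(107/7.39) = 71.63 mV
ΔE = 71.63 − (61.71) = 9.92 mV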